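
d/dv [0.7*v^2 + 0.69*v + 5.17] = 1.4*v + 0.69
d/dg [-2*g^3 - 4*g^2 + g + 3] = -6*g^2 - 8*g + 1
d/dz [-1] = 0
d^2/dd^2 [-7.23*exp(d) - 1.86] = -7.23*exp(d)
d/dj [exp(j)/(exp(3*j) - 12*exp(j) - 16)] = (-3*(exp(2*j) - 4)*exp(j) + exp(3*j) - 12*exp(j) - 16)*exp(j)/(-exp(3*j) + 12*exp(j) + 16)^2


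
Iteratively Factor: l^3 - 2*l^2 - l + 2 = (l - 2)*(l^2 - 1) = (l - 2)*(l - 1)*(l + 1)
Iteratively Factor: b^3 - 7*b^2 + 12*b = (b - 4)*(b^2 - 3*b) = b*(b - 4)*(b - 3)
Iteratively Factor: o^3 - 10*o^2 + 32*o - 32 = (o - 2)*(o^2 - 8*o + 16) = (o - 4)*(o - 2)*(o - 4)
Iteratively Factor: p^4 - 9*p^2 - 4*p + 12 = (p + 2)*(p^3 - 2*p^2 - 5*p + 6) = (p - 3)*(p + 2)*(p^2 + p - 2) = (p - 3)*(p - 1)*(p + 2)*(p + 2)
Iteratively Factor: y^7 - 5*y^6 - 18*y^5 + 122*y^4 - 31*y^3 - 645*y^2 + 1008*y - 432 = (y - 4)*(y^6 - y^5 - 22*y^4 + 34*y^3 + 105*y^2 - 225*y + 108) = (y - 4)*(y - 3)*(y^5 + 2*y^4 - 16*y^3 - 14*y^2 + 63*y - 36) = (y - 4)*(y - 3)*(y - 1)*(y^4 + 3*y^3 - 13*y^2 - 27*y + 36) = (y - 4)*(y - 3)*(y - 1)^2*(y^3 + 4*y^2 - 9*y - 36) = (y - 4)*(y - 3)^2*(y - 1)^2*(y^2 + 7*y + 12) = (y - 4)*(y - 3)^2*(y - 1)^2*(y + 3)*(y + 4)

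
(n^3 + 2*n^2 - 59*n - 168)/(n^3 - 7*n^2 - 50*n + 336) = (n + 3)/(n - 6)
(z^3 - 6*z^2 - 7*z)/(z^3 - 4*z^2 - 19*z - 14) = z/(z + 2)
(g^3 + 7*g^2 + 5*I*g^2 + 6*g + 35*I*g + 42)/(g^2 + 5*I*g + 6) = g + 7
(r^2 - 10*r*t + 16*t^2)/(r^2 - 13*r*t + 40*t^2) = (r - 2*t)/(r - 5*t)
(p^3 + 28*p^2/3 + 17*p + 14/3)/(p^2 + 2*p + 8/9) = 3*(3*p^3 + 28*p^2 + 51*p + 14)/(9*p^2 + 18*p + 8)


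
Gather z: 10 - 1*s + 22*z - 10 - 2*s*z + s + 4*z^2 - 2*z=4*z^2 + z*(20 - 2*s)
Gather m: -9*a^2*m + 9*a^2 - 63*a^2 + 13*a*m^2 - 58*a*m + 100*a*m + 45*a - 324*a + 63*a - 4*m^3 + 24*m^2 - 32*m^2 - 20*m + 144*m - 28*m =-54*a^2 - 216*a - 4*m^3 + m^2*(13*a - 8) + m*(-9*a^2 + 42*a + 96)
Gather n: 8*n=8*n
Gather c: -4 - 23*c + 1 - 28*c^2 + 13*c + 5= -28*c^2 - 10*c + 2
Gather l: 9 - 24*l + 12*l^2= 12*l^2 - 24*l + 9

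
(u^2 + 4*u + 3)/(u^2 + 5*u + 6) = (u + 1)/(u + 2)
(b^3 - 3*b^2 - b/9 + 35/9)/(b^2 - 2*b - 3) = (b^2 - 4*b + 35/9)/(b - 3)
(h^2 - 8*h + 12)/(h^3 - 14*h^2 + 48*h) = (h - 2)/(h*(h - 8))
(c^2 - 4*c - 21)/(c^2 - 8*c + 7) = (c + 3)/(c - 1)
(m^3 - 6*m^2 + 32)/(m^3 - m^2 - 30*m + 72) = (m^2 - 2*m - 8)/(m^2 + 3*m - 18)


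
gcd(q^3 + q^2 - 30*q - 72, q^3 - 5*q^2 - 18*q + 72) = q^2 - 2*q - 24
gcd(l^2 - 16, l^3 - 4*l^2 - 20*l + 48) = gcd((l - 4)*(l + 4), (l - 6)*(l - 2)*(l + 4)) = l + 4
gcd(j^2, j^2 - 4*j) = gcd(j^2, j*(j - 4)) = j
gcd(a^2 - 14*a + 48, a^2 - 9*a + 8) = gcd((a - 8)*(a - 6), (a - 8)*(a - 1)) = a - 8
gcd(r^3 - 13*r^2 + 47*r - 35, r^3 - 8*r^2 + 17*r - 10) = r^2 - 6*r + 5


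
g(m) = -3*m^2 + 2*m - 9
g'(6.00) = -34.00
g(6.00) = -105.00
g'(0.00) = 2.00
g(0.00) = -9.00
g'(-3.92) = 25.52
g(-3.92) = -62.94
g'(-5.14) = 32.84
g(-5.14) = -98.54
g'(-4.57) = 29.42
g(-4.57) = -80.79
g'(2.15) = -10.90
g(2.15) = -18.57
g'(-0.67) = 6.02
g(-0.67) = -11.69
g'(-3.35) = 22.10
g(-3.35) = -49.37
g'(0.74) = -2.44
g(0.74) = -9.16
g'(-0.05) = 2.30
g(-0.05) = -9.11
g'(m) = 2 - 6*m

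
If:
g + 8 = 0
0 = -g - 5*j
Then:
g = -8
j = 8/5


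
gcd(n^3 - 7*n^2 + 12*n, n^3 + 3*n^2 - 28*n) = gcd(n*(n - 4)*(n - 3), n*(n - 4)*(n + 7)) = n^2 - 4*n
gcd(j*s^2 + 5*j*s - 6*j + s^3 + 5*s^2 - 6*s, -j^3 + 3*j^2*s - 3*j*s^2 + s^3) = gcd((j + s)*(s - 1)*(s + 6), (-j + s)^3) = 1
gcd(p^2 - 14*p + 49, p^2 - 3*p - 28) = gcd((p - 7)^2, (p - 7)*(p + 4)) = p - 7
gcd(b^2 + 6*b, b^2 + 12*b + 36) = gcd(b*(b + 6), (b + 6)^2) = b + 6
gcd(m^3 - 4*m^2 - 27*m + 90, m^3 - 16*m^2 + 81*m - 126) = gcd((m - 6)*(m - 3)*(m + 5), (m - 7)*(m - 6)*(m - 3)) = m^2 - 9*m + 18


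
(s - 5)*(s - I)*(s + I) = s^3 - 5*s^2 + s - 5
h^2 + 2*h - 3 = (h - 1)*(h + 3)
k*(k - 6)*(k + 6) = k^3 - 36*k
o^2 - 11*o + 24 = (o - 8)*(o - 3)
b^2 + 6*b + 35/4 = (b + 5/2)*(b + 7/2)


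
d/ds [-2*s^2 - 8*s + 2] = -4*s - 8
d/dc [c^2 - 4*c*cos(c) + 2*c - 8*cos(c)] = 4*c*sin(c) + 2*c + 8*sin(c) - 4*cos(c) + 2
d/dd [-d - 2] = -1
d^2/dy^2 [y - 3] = 0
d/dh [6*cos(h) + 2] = -6*sin(h)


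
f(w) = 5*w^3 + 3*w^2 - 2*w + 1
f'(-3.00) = 115.00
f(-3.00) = -101.00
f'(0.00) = -2.00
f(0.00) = 1.00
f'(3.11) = 161.74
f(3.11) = 174.20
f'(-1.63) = 28.07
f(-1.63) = -9.42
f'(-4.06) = 220.89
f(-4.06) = -276.05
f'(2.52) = 108.38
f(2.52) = 95.03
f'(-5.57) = 429.95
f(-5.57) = -758.83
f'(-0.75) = 1.94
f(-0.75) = 2.08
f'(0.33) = 1.61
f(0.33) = 0.85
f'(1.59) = 45.46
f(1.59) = 25.50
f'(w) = 15*w^2 + 6*w - 2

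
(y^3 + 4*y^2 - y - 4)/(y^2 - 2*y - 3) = (y^2 + 3*y - 4)/(y - 3)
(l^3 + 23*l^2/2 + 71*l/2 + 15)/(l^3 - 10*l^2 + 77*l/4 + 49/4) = 2*(l^2 + 11*l + 30)/(2*l^2 - 21*l + 49)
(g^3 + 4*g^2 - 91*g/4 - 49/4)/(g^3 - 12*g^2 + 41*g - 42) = (4*g^3 + 16*g^2 - 91*g - 49)/(4*(g^3 - 12*g^2 + 41*g - 42))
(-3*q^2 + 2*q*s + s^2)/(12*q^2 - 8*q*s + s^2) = (-3*q^2 + 2*q*s + s^2)/(12*q^2 - 8*q*s + s^2)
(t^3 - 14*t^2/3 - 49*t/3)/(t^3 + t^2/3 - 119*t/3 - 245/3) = t/(t + 5)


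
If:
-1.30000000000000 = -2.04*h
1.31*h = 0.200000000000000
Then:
No Solution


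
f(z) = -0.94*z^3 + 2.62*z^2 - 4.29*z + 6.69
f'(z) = -2.82*z^2 + 5.24*z - 4.29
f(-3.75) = 109.19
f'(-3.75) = -63.60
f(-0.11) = 7.19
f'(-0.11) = -4.90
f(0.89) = 4.28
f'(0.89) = -1.86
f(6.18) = -141.63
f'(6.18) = -79.61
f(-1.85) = 29.55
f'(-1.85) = -23.64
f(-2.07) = 35.13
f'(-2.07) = -27.22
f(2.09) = 0.59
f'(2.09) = -5.66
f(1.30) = 3.48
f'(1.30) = -2.24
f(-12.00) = 2059.77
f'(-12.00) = -473.25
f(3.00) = -7.98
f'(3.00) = -13.95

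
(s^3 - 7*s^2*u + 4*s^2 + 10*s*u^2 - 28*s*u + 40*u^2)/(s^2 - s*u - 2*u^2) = (s^2 - 5*s*u + 4*s - 20*u)/(s + u)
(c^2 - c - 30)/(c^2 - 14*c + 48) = (c + 5)/(c - 8)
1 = 1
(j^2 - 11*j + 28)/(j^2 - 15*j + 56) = (j - 4)/(j - 8)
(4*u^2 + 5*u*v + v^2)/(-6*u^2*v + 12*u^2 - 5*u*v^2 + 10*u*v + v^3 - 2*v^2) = (-4*u - v)/(6*u*v - 12*u - v^2 + 2*v)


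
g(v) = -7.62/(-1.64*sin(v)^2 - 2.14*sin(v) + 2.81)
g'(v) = -7.62*(3.28*sin(v)*cos(v) + 2.14*cos(v))/(-1.64*sin(v)^2 - 2.14*sin(v) + 2.81)^2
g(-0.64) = -2.18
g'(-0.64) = -0.09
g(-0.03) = -2.65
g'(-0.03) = -1.88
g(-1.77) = -2.29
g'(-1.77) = -0.15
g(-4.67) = 7.90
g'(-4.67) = 1.88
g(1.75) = 8.62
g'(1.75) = 9.34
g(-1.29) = -2.27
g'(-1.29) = 0.19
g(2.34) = -17.89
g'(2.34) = 131.37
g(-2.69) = -2.22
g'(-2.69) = 0.41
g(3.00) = -3.08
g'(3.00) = 3.20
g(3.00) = -3.08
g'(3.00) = 3.20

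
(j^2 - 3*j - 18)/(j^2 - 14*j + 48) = (j + 3)/(j - 8)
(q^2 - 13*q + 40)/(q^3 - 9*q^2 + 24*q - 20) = (q - 8)/(q^2 - 4*q + 4)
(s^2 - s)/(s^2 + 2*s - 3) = s/(s + 3)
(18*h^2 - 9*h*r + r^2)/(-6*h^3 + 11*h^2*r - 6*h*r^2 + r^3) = (-6*h + r)/(2*h^2 - 3*h*r + r^2)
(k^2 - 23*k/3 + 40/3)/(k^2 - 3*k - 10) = (k - 8/3)/(k + 2)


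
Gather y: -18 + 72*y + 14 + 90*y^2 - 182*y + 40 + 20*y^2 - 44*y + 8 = 110*y^2 - 154*y + 44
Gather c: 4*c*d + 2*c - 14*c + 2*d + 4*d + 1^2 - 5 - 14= c*(4*d - 12) + 6*d - 18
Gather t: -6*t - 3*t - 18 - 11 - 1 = -9*t - 30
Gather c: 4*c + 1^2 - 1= 4*c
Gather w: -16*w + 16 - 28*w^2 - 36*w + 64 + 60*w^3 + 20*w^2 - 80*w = 60*w^3 - 8*w^2 - 132*w + 80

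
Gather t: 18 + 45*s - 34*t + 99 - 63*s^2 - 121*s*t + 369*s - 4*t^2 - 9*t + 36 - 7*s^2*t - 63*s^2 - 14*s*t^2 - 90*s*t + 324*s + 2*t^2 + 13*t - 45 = -126*s^2 + 738*s + t^2*(-14*s - 2) + t*(-7*s^2 - 211*s - 30) + 108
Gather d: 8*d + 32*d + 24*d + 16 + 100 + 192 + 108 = 64*d + 416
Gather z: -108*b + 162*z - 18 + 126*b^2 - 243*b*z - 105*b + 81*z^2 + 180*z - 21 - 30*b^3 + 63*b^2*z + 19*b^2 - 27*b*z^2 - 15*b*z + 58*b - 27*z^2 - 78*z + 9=-30*b^3 + 145*b^2 - 155*b + z^2*(54 - 27*b) + z*(63*b^2 - 258*b + 264) - 30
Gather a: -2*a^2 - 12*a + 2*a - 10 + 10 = -2*a^2 - 10*a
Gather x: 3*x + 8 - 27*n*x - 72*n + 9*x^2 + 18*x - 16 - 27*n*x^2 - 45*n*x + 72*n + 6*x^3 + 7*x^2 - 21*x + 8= -72*n*x + 6*x^3 + x^2*(16 - 27*n)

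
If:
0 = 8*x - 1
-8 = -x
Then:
No Solution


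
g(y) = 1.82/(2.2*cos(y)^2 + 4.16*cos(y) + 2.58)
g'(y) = 1.82*(4.4*sin(y)*cos(y) + 4.16*sin(y))/(2.2*cos(y)^2 + 4.16*cos(y) + 2.58)^2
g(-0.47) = 0.23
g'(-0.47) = -0.10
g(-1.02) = 0.34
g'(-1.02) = -0.35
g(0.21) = 0.21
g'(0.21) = 0.04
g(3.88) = 2.58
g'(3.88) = -2.22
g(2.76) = 2.96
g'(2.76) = 0.14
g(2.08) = 1.69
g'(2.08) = 2.77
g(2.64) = 2.92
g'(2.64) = 0.68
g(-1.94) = 1.33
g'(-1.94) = -2.34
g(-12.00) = 0.24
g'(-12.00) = 0.13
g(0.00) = 0.20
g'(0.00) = 0.00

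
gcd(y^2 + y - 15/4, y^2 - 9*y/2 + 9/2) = y - 3/2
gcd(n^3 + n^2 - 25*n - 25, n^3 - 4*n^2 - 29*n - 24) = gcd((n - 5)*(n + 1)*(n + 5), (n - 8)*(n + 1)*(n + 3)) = n + 1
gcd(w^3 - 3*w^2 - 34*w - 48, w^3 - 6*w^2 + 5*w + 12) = 1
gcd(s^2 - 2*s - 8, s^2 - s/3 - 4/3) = 1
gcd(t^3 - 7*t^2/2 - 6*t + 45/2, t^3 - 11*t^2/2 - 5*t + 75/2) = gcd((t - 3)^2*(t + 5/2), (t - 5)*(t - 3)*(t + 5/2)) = t^2 - t/2 - 15/2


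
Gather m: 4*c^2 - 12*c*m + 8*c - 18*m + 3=4*c^2 + 8*c + m*(-12*c - 18) + 3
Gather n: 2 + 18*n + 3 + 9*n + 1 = 27*n + 6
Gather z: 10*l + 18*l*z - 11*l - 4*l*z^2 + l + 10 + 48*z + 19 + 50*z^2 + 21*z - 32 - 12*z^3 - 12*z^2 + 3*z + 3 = -12*z^3 + z^2*(38 - 4*l) + z*(18*l + 72)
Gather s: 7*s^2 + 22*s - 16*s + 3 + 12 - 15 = 7*s^2 + 6*s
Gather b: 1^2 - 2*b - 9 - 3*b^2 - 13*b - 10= -3*b^2 - 15*b - 18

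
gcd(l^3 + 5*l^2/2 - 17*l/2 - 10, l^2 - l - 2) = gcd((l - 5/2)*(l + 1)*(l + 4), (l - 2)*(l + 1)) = l + 1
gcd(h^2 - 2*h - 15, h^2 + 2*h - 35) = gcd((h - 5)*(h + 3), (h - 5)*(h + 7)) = h - 5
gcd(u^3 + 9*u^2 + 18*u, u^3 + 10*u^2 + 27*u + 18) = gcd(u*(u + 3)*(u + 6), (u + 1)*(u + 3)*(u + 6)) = u^2 + 9*u + 18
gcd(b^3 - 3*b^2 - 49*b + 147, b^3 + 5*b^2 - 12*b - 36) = b - 3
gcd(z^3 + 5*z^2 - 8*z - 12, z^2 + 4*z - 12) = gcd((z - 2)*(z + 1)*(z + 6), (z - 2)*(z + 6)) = z^2 + 4*z - 12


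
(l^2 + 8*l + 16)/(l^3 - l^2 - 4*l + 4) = (l^2 + 8*l + 16)/(l^3 - l^2 - 4*l + 4)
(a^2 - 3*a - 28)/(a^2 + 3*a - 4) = (a - 7)/(a - 1)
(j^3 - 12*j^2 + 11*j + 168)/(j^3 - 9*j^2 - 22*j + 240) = (j^2 - 4*j - 21)/(j^2 - j - 30)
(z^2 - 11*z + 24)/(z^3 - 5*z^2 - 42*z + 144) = 1/(z + 6)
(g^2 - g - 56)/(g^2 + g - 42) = (g - 8)/(g - 6)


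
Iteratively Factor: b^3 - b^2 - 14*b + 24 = (b + 4)*(b^2 - 5*b + 6) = (b - 3)*(b + 4)*(b - 2)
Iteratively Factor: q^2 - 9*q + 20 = (q - 4)*(q - 5)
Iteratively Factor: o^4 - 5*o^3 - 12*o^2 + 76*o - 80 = (o - 5)*(o^3 - 12*o + 16) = (o - 5)*(o - 2)*(o^2 + 2*o - 8) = (o - 5)*(o - 2)^2*(o + 4)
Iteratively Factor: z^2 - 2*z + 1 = (z - 1)*(z - 1)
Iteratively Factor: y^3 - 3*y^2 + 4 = (y - 2)*(y^2 - y - 2) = (y - 2)^2*(y + 1)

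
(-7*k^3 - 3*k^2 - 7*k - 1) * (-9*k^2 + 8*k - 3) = 63*k^5 - 29*k^4 + 60*k^3 - 38*k^2 + 13*k + 3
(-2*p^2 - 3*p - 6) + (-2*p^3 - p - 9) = -2*p^3 - 2*p^2 - 4*p - 15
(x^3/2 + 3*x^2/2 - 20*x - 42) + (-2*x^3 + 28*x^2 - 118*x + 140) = -3*x^3/2 + 59*x^2/2 - 138*x + 98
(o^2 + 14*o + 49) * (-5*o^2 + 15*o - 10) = -5*o^4 - 55*o^3 - 45*o^2 + 595*o - 490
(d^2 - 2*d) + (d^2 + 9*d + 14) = 2*d^2 + 7*d + 14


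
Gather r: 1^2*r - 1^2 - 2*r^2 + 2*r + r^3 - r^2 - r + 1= r^3 - 3*r^2 + 2*r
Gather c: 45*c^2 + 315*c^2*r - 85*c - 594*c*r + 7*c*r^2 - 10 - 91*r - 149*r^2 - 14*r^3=c^2*(315*r + 45) + c*(7*r^2 - 594*r - 85) - 14*r^3 - 149*r^2 - 91*r - 10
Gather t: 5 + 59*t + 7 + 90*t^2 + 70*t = 90*t^2 + 129*t + 12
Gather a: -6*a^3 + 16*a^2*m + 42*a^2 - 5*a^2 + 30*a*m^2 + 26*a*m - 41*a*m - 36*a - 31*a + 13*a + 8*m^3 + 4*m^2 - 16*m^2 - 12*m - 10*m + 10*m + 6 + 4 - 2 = -6*a^3 + a^2*(16*m + 37) + a*(30*m^2 - 15*m - 54) + 8*m^3 - 12*m^2 - 12*m + 8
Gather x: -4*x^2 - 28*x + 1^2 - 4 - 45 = -4*x^2 - 28*x - 48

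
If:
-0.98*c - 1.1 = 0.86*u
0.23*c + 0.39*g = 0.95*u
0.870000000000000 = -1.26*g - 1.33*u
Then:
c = -0.83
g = -0.33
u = -0.34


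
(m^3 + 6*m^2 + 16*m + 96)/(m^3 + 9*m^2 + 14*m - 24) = (m^2 + 16)/(m^2 + 3*m - 4)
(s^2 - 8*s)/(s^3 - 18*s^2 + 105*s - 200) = s/(s^2 - 10*s + 25)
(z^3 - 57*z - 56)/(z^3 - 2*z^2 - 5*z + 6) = (z^3 - 57*z - 56)/(z^3 - 2*z^2 - 5*z + 6)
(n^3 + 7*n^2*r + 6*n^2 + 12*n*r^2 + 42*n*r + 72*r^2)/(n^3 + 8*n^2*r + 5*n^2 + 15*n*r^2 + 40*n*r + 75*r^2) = (n^2 + 4*n*r + 6*n + 24*r)/(n^2 + 5*n*r + 5*n + 25*r)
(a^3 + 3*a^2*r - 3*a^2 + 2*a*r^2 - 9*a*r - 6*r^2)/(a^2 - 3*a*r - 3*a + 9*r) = (-a^2 - 3*a*r - 2*r^2)/(-a + 3*r)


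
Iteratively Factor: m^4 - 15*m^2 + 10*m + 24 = (m - 2)*(m^3 + 2*m^2 - 11*m - 12) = (m - 3)*(m - 2)*(m^2 + 5*m + 4) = (m - 3)*(m - 2)*(m + 1)*(m + 4)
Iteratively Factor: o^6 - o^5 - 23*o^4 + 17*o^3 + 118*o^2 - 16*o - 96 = (o + 4)*(o^5 - 5*o^4 - 3*o^3 + 29*o^2 + 2*o - 24) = (o - 4)*(o + 4)*(o^4 - o^3 - 7*o^2 + o + 6) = (o - 4)*(o + 2)*(o + 4)*(o^3 - 3*o^2 - o + 3) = (o - 4)*(o - 3)*(o + 2)*(o + 4)*(o^2 - 1) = (o - 4)*(o - 3)*(o + 1)*(o + 2)*(o + 4)*(o - 1)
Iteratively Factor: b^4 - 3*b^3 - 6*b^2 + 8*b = (b - 1)*(b^3 - 2*b^2 - 8*b) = (b - 4)*(b - 1)*(b^2 + 2*b) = (b - 4)*(b - 1)*(b + 2)*(b)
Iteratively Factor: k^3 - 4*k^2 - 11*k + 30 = (k - 5)*(k^2 + k - 6) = (k - 5)*(k + 3)*(k - 2)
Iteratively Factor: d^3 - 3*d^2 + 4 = (d + 1)*(d^2 - 4*d + 4) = (d - 2)*(d + 1)*(d - 2)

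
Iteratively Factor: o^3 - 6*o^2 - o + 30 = (o - 5)*(o^2 - o - 6) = (o - 5)*(o - 3)*(o + 2)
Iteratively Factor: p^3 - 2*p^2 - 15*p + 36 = (p - 3)*(p^2 + p - 12) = (p - 3)^2*(p + 4)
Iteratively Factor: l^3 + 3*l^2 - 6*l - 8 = (l - 2)*(l^2 + 5*l + 4) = (l - 2)*(l + 1)*(l + 4)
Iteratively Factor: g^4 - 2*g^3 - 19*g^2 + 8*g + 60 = (g + 3)*(g^3 - 5*g^2 - 4*g + 20) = (g - 2)*(g + 3)*(g^2 - 3*g - 10) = (g - 5)*(g - 2)*(g + 3)*(g + 2)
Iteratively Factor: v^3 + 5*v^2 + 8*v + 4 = (v + 2)*(v^2 + 3*v + 2) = (v + 1)*(v + 2)*(v + 2)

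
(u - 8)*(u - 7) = u^2 - 15*u + 56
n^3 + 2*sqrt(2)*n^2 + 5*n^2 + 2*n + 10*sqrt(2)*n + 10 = (n + 5)*(n + sqrt(2))^2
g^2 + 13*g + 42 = (g + 6)*(g + 7)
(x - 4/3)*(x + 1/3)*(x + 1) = x^3 - 13*x/9 - 4/9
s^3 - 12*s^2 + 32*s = s*(s - 8)*(s - 4)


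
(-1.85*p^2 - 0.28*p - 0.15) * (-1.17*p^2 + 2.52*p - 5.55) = 2.1645*p^4 - 4.3344*p^3 + 9.7374*p^2 + 1.176*p + 0.8325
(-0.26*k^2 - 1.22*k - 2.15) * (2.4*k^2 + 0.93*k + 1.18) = -0.624*k^4 - 3.1698*k^3 - 6.6014*k^2 - 3.4391*k - 2.537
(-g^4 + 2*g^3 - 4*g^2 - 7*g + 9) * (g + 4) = -g^5 - 2*g^4 + 4*g^3 - 23*g^2 - 19*g + 36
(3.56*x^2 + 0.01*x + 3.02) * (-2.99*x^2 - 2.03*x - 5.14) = -10.6444*x^4 - 7.2567*x^3 - 27.3485*x^2 - 6.182*x - 15.5228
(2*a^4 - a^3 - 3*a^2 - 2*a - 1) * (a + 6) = 2*a^5 + 11*a^4 - 9*a^3 - 20*a^2 - 13*a - 6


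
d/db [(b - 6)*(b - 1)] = 2*b - 7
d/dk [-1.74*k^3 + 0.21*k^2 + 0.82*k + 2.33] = -5.22*k^2 + 0.42*k + 0.82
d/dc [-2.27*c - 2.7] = -2.27000000000000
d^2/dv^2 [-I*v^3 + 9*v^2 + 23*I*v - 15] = -6*I*v + 18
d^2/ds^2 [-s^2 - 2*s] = -2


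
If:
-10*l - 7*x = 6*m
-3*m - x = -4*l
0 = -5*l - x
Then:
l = 0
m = 0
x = 0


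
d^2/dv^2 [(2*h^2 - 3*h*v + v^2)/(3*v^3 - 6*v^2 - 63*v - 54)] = 2*((-(3*h - 2*v)*(-3*v^2 + 4*v + 21) - (3*v - 2)*(2*h^2 - 3*h*v + v^2))*(-v^3 + 2*v^2 + 21*v + 18) - (2*h^2 - 3*h*v + v^2)*(-3*v^2 + 4*v + 21)^2 - (-v^3 + 2*v^2 + 21*v + 18)^2)/(3*(-v^3 + 2*v^2 + 21*v + 18)^3)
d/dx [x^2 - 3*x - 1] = 2*x - 3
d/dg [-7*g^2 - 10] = -14*g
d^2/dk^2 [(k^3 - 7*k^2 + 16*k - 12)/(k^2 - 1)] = 2*(17*k^3 - 57*k^2 + 51*k - 19)/(k^6 - 3*k^4 + 3*k^2 - 1)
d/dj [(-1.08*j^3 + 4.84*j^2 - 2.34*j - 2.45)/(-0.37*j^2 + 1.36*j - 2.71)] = (0.3996*j^4 - 2.9376*j^3 + 14.497*j^2 - 28.0458*j + 9.6734)/(0.1369*j^4 - 1.0064*j^3 + 3.855*j^2 - 7.3712*j + 7.3441)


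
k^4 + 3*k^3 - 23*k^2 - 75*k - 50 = (k - 5)*(k + 1)*(k + 2)*(k + 5)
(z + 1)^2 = z^2 + 2*z + 1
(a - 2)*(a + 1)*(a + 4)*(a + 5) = a^4 + 8*a^3 + 9*a^2 - 38*a - 40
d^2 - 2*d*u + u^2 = (-d + u)^2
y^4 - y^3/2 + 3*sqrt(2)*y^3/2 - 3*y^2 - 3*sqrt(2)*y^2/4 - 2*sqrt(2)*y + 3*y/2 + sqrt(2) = (y - 1/2)*(y - sqrt(2))*(y + sqrt(2)/2)*(y + 2*sqrt(2))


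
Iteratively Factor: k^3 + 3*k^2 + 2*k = (k + 2)*(k^2 + k) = (k + 1)*(k + 2)*(k)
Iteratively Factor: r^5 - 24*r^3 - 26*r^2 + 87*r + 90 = (r + 1)*(r^4 - r^3 - 23*r^2 - 3*r + 90) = (r + 1)*(r + 3)*(r^3 - 4*r^2 - 11*r + 30) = (r - 5)*(r + 1)*(r + 3)*(r^2 + r - 6) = (r - 5)*(r - 2)*(r + 1)*(r + 3)*(r + 3)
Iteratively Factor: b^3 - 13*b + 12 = (b - 1)*(b^2 + b - 12) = (b - 1)*(b + 4)*(b - 3)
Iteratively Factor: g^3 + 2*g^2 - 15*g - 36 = (g + 3)*(g^2 - g - 12) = (g + 3)^2*(g - 4)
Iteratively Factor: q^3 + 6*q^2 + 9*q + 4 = (q + 4)*(q^2 + 2*q + 1) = (q + 1)*(q + 4)*(q + 1)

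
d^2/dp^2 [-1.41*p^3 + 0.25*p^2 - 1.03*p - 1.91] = 0.5 - 8.46*p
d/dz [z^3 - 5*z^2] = z*(3*z - 10)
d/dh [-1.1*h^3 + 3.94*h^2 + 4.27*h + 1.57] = -3.3*h^2 + 7.88*h + 4.27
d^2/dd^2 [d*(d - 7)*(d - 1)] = 6*d - 16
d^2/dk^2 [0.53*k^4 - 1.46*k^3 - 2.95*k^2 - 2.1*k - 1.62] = 6.36*k^2 - 8.76*k - 5.9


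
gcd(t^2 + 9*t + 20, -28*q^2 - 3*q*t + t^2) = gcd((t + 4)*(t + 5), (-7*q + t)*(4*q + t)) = 1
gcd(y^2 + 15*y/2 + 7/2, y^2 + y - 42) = y + 7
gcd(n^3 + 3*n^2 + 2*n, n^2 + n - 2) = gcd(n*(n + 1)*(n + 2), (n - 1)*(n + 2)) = n + 2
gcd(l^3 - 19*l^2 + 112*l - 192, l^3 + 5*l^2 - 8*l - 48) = l - 3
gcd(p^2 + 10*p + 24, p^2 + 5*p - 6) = p + 6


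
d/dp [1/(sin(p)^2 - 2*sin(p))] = 2*(1 - sin(p))*cos(p)/((sin(p) - 2)^2*sin(p)^2)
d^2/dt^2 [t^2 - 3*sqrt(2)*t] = 2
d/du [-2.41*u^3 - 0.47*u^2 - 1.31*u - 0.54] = -7.23*u^2 - 0.94*u - 1.31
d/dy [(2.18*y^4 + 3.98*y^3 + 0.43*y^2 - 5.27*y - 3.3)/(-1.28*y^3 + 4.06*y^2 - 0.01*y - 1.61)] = (-2.7904*y^6 + 17.7016*y^5 + 16.6438*y^4 - 27.61*y^3 - 10.5035*y^2 + 25.4114*y + 8.4517)/(1.6384*y^6 - 10.3936*y^5 + 16.5092*y^4 + 4.0404*y^3 - 13.0731*y^2 + 0.0322*y + 2.5921)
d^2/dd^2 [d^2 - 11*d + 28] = 2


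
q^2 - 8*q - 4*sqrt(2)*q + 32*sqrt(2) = (q - 8)*(q - 4*sqrt(2))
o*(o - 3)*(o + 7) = o^3 + 4*o^2 - 21*o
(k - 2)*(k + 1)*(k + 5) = k^3 + 4*k^2 - 7*k - 10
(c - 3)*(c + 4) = c^2 + c - 12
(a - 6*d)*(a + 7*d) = a^2 + a*d - 42*d^2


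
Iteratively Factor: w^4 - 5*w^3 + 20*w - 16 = (w - 4)*(w^3 - w^2 - 4*w + 4) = (w - 4)*(w + 2)*(w^2 - 3*w + 2) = (w - 4)*(w - 2)*(w + 2)*(w - 1)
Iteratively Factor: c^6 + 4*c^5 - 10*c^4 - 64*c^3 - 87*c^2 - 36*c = (c + 3)*(c^5 + c^4 - 13*c^3 - 25*c^2 - 12*c) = (c + 3)^2*(c^4 - 2*c^3 - 7*c^2 - 4*c) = c*(c + 3)^2*(c^3 - 2*c^2 - 7*c - 4) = c*(c - 4)*(c + 3)^2*(c^2 + 2*c + 1) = c*(c - 4)*(c + 1)*(c + 3)^2*(c + 1)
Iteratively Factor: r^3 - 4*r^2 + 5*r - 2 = (r - 2)*(r^2 - 2*r + 1) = (r - 2)*(r - 1)*(r - 1)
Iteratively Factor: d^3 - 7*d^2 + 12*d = (d - 4)*(d^2 - 3*d) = d*(d - 4)*(d - 3)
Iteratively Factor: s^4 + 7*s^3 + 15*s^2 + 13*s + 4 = (s + 4)*(s^3 + 3*s^2 + 3*s + 1) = (s + 1)*(s + 4)*(s^2 + 2*s + 1) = (s + 1)^2*(s + 4)*(s + 1)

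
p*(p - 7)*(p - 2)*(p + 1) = p^4 - 8*p^3 + 5*p^2 + 14*p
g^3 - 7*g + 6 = (g - 2)*(g - 1)*(g + 3)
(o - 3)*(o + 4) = o^2 + o - 12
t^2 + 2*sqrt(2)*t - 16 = (t - 2*sqrt(2))*(t + 4*sqrt(2))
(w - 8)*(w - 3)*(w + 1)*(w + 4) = w^4 - 6*w^3 - 27*w^2 + 76*w + 96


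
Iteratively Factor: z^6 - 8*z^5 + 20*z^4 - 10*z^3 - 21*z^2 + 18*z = (z - 3)*(z^5 - 5*z^4 + 5*z^3 + 5*z^2 - 6*z) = (z - 3)*(z - 1)*(z^4 - 4*z^3 + z^2 + 6*z) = z*(z - 3)*(z - 1)*(z^3 - 4*z^2 + z + 6) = z*(z - 3)^2*(z - 1)*(z^2 - z - 2) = z*(z - 3)^2*(z - 2)*(z - 1)*(z + 1)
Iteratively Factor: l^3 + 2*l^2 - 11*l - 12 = (l + 1)*(l^2 + l - 12) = (l + 1)*(l + 4)*(l - 3)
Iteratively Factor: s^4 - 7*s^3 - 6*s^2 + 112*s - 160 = (s - 4)*(s^3 - 3*s^2 - 18*s + 40) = (s - 4)*(s + 4)*(s^2 - 7*s + 10) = (s - 5)*(s - 4)*(s + 4)*(s - 2)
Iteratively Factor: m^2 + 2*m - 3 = (m - 1)*(m + 3)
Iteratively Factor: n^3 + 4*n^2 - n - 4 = (n + 4)*(n^2 - 1) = (n + 1)*(n + 4)*(n - 1)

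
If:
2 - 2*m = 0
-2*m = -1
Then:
No Solution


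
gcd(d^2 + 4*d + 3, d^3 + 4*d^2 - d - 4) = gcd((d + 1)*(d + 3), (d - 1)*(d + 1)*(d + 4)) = d + 1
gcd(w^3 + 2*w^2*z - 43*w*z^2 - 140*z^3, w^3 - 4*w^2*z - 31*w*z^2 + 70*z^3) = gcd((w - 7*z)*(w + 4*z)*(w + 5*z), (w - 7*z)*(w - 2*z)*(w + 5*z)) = -w^2 + 2*w*z + 35*z^2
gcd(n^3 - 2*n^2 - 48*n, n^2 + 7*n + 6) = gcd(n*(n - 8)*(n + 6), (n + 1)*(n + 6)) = n + 6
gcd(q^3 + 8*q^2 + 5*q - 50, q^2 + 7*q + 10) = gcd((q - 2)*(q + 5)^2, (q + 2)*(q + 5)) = q + 5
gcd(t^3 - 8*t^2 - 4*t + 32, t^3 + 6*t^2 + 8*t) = t + 2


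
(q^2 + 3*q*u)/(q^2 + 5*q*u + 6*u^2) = q/(q + 2*u)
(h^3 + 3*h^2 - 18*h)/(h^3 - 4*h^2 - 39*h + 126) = h/(h - 7)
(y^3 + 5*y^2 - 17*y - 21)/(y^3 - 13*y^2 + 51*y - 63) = (y^2 + 8*y + 7)/(y^2 - 10*y + 21)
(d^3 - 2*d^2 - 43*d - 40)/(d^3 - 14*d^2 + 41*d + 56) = (d + 5)/(d - 7)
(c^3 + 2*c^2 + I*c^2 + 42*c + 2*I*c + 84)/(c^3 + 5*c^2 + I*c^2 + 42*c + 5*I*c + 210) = (c + 2)/(c + 5)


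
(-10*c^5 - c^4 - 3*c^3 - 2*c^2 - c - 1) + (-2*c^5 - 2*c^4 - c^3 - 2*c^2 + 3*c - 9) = -12*c^5 - 3*c^4 - 4*c^3 - 4*c^2 + 2*c - 10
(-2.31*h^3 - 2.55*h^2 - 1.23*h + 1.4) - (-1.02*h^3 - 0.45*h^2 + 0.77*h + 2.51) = -1.29*h^3 - 2.1*h^2 - 2.0*h - 1.11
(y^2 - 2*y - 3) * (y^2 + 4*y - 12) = y^4 + 2*y^3 - 23*y^2 + 12*y + 36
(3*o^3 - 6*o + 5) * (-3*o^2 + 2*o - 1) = -9*o^5 + 6*o^4 + 15*o^3 - 27*o^2 + 16*o - 5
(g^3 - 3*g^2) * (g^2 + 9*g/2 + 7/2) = g^5 + 3*g^4/2 - 10*g^3 - 21*g^2/2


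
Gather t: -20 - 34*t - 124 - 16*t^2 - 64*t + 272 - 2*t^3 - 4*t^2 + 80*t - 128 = -2*t^3 - 20*t^2 - 18*t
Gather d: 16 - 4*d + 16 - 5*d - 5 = 27 - 9*d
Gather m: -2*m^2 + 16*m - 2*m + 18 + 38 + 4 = -2*m^2 + 14*m + 60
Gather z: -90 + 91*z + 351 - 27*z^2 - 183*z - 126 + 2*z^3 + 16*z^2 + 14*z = 2*z^3 - 11*z^2 - 78*z + 135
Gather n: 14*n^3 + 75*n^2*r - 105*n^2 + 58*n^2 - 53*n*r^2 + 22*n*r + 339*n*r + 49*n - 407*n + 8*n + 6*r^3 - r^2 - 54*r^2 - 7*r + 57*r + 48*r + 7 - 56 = 14*n^3 + n^2*(75*r - 47) + n*(-53*r^2 + 361*r - 350) + 6*r^3 - 55*r^2 + 98*r - 49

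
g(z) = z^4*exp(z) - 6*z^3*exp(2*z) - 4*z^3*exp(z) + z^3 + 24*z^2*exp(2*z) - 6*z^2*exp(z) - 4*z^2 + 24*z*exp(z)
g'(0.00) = 24.00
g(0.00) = 0.00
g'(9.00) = -386432158526.97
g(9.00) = -159526376690.46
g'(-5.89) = 152.69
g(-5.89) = -338.46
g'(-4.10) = 82.79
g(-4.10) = -129.99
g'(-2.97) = 46.62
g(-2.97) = -57.51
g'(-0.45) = 7.90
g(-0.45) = -6.11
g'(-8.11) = 263.12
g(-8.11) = -794.74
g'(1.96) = 5943.39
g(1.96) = 2423.32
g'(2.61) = 21221.06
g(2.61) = 10457.12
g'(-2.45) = 32.71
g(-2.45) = -36.98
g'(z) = z^4*exp(z) - 12*z^3*exp(2*z) + 30*z^2*exp(2*z) - 18*z^2*exp(z) + 3*z^2 + 48*z*exp(2*z) + 12*z*exp(z) - 8*z + 24*exp(z)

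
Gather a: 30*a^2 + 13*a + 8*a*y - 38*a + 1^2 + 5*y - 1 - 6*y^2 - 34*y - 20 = 30*a^2 + a*(8*y - 25) - 6*y^2 - 29*y - 20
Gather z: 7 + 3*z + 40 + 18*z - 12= 21*z + 35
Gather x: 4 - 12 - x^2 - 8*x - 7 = -x^2 - 8*x - 15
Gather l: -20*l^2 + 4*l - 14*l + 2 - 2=-20*l^2 - 10*l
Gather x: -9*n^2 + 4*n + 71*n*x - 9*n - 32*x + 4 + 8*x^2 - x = -9*n^2 - 5*n + 8*x^2 + x*(71*n - 33) + 4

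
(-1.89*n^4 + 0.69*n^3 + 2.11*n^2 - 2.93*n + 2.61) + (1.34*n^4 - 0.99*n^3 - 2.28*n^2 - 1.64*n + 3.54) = -0.55*n^4 - 0.3*n^3 - 0.17*n^2 - 4.57*n + 6.15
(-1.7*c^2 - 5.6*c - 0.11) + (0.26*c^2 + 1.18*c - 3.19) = -1.44*c^2 - 4.42*c - 3.3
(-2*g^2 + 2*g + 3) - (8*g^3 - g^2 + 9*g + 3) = -8*g^3 - g^2 - 7*g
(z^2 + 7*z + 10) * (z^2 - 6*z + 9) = z^4 + z^3 - 23*z^2 + 3*z + 90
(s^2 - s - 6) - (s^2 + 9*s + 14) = -10*s - 20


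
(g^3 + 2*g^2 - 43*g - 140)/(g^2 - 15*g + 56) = (g^2 + 9*g + 20)/(g - 8)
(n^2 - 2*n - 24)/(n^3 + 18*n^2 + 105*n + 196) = (n - 6)/(n^2 + 14*n + 49)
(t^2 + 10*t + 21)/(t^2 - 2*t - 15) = (t + 7)/(t - 5)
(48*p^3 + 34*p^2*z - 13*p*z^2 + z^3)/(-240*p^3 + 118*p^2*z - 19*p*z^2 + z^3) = (p + z)/(-5*p + z)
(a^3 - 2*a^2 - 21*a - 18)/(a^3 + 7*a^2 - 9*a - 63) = (a^2 - 5*a - 6)/(a^2 + 4*a - 21)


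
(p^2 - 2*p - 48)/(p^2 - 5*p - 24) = (p + 6)/(p + 3)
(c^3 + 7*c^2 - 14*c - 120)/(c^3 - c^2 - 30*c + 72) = (c + 5)/(c - 3)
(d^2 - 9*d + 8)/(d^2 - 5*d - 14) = (-d^2 + 9*d - 8)/(-d^2 + 5*d + 14)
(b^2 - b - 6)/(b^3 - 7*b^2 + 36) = 1/(b - 6)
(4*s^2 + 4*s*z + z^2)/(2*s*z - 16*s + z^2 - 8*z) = (2*s + z)/(z - 8)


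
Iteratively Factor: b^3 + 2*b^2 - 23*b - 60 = (b + 3)*(b^2 - b - 20) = (b - 5)*(b + 3)*(b + 4)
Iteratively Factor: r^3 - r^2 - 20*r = (r)*(r^2 - r - 20) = r*(r + 4)*(r - 5)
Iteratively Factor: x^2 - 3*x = (x)*(x - 3)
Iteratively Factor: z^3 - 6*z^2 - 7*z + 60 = (z - 5)*(z^2 - z - 12) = (z - 5)*(z - 4)*(z + 3)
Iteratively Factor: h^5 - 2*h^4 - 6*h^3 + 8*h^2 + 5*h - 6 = (h - 1)*(h^4 - h^3 - 7*h^2 + h + 6) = (h - 3)*(h - 1)*(h^3 + 2*h^2 - h - 2) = (h - 3)*(h - 1)*(h + 2)*(h^2 - 1) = (h - 3)*(h - 1)*(h + 1)*(h + 2)*(h - 1)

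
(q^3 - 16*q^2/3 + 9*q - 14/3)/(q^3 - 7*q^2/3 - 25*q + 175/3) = (q^2 - 3*q + 2)/(q^2 - 25)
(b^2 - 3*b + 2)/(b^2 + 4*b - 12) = (b - 1)/(b + 6)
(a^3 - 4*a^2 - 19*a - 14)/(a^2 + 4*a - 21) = (a^3 - 4*a^2 - 19*a - 14)/(a^2 + 4*a - 21)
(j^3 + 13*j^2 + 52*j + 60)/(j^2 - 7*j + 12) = (j^3 + 13*j^2 + 52*j + 60)/(j^2 - 7*j + 12)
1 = 1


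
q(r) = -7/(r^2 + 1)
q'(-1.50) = -1.99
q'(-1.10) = -3.15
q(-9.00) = -0.09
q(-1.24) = -2.76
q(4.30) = -0.36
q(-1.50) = -2.15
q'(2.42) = 0.72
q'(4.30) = 0.16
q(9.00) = -0.09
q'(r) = 14*r/(r^2 + 1)^2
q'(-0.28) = -3.37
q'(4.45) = 0.14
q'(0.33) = 3.76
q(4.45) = -0.34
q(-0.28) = -6.49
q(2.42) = -1.02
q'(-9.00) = -0.02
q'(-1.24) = -2.70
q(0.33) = -6.31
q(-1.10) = -3.17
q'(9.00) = 0.02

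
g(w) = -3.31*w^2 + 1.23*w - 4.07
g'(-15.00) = 100.53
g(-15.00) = -767.27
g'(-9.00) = 60.81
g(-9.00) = -283.25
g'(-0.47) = 4.34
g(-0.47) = -5.38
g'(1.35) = -7.71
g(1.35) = -8.44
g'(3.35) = -20.95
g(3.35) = -37.10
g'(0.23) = -0.29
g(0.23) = -3.96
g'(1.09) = -5.99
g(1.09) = -6.66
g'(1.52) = -8.83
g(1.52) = -9.85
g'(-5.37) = 36.78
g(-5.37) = -106.13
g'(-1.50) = 11.16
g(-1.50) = -13.36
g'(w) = 1.23 - 6.62*w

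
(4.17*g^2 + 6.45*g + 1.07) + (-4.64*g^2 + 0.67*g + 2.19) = -0.47*g^2 + 7.12*g + 3.26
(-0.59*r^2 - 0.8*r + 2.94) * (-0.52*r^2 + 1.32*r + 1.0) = 0.3068*r^4 - 0.3628*r^3 - 3.1748*r^2 + 3.0808*r + 2.94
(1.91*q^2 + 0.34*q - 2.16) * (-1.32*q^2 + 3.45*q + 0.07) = -2.5212*q^4 + 6.1407*q^3 + 4.1579*q^2 - 7.4282*q - 0.1512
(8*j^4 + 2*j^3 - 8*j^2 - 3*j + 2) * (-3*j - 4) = -24*j^5 - 38*j^4 + 16*j^3 + 41*j^2 + 6*j - 8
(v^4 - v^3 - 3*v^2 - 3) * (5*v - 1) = 5*v^5 - 6*v^4 - 14*v^3 + 3*v^2 - 15*v + 3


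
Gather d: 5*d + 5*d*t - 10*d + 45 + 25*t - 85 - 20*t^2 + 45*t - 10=d*(5*t - 5) - 20*t^2 + 70*t - 50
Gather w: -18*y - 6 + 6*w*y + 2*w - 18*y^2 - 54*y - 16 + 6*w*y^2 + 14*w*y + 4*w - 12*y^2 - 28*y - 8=w*(6*y^2 + 20*y + 6) - 30*y^2 - 100*y - 30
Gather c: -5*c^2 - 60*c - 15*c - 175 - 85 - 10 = -5*c^2 - 75*c - 270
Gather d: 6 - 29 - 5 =-28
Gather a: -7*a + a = -6*a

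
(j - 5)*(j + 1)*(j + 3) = j^3 - j^2 - 17*j - 15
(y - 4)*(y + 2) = y^2 - 2*y - 8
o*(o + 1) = o^2 + o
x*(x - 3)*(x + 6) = x^3 + 3*x^2 - 18*x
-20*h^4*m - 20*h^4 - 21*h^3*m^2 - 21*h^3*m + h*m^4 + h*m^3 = (-5*h + m)*(h + m)*(4*h + m)*(h*m + h)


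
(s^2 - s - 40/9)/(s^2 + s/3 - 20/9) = (3*s - 8)/(3*s - 4)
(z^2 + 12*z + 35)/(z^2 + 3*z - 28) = (z + 5)/(z - 4)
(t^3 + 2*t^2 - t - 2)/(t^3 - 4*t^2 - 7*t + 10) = (t + 1)/(t - 5)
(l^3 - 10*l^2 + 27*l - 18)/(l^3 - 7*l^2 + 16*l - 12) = (l^2 - 7*l + 6)/(l^2 - 4*l + 4)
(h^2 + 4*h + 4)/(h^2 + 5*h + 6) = (h + 2)/(h + 3)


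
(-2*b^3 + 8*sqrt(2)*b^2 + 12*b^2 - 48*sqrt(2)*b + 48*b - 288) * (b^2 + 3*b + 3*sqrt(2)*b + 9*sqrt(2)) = -2*b^5 + 2*sqrt(2)*b^4 + 6*b^4 - 6*sqrt(2)*b^3 + 132*b^3 - 288*b^2 + 108*sqrt(2)*b^2 - 1728*b - 432*sqrt(2)*b - 2592*sqrt(2)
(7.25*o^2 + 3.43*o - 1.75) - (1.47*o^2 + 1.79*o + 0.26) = 5.78*o^2 + 1.64*o - 2.01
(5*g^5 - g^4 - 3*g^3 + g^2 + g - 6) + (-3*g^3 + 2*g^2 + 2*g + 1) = 5*g^5 - g^4 - 6*g^3 + 3*g^2 + 3*g - 5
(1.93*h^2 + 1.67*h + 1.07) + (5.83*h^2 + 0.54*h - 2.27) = 7.76*h^2 + 2.21*h - 1.2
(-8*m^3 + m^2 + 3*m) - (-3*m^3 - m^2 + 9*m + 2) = -5*m^3 + 2*m^2 - 6*m - 2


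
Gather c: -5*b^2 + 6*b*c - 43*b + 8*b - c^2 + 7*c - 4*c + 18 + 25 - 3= -5*b^2 - 35*b - c^2 + c*(6*b + 3) + 40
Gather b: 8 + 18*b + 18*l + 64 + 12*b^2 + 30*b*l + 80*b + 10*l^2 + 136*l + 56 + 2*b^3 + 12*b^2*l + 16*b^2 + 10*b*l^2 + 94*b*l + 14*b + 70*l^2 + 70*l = 2*b^3 + b^2*(12*l + 28) + b*(10*l^2 + 124*l + 112) + 80*l^2 + 224*l + 128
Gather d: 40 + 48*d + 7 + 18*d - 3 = 66*d + 44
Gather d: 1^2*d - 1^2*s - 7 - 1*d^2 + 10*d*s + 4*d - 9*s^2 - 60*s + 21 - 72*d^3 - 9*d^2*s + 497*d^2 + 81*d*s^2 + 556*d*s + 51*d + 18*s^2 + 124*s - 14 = -72*d^3 + d^2*(496 - 9*s) + d*(81*s^2 + 566*s + 56) + 9*s^2 + 63*s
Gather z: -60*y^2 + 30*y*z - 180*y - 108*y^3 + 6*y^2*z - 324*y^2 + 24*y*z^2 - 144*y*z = -108*y^3 - 384*y^2 + 24*y*z^2 - 180*y + z*(6*y^2 - 114*y)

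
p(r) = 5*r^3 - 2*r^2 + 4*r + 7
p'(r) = 15*r^2 - 4*r + 4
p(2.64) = 95.62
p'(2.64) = 97.98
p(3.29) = 176.57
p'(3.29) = 153.20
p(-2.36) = -79.30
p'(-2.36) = 96.98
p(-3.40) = -226.24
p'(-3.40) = 191.00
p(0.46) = 8.90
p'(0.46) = 5.33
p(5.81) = 943.34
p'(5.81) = 487.10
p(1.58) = 28.05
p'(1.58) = 35.13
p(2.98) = 133.48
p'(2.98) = 125.29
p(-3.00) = -158.00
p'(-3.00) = 151.00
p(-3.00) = -158.00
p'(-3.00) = 151.00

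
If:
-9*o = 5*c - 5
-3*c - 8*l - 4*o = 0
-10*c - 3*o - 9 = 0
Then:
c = -32/25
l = -23/150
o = 19/15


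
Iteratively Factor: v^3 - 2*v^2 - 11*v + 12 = (v + 3)*(v^2 - 5*v + 4) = (v - 1)*(v + 3)*(v - 4)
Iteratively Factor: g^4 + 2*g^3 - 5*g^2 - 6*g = (g + 3)*(g^3 - g^2 - 2*g) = (g + 1)*(g + 3)*(g^2 - 2*g) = (g - 2)*(g + 1)*(g + 3)*(g)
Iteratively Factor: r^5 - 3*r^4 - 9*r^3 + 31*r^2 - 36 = (r - 3)*(r^4 - 9*r^2 + 4*r + 12) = (r - 3)*(r + 1)*(r^3 - r^2 - 8*r + 12) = (r - 3)*(r + 1)*(r + 3)*(r^2 - 4*r + 4) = (r - 3)*(r - 2)*(r + 1)*(r + 3)*(r - 2)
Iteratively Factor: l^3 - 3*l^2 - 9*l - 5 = (l - 5)*(l^2 + 2*l + 1) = (l - 5)*(l + 1)*(l + 1)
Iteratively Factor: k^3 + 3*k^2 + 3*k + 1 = (k + 1)*(k^2 + 2*k + 1) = (k + 1)^2*(k + 1)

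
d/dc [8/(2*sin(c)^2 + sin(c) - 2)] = -8*(4*sin(c) + 1)*cos(c)/(-sin(c) + cos(2*c) + 1)^2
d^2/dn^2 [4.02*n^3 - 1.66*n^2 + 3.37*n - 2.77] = 24.12*n - 3.32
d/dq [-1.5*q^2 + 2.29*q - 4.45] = 2.29 - 3.0*q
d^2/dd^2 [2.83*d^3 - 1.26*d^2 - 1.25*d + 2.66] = 16.98*d - 2.52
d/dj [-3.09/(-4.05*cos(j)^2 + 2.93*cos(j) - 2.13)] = (25.029*cos(j) - 9.0537)*sin(j)/(4.05*cos(j)^2 - 2.93*cos(j) + 2.13)^2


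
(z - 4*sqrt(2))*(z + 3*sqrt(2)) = z^2 - sqrt(2)*z - 24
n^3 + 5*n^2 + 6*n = n*(n + 2)*(n + 3)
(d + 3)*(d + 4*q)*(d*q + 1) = d^3*q + 4*d^2*q^2 + 3*d^2*q + d^2 + 12*d*q^2 + 4*d*q + 3*d + 12*q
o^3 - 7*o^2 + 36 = (o - 6)*(o - 3)*(o + 2)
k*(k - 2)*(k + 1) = k^3 - k^2 - 2*k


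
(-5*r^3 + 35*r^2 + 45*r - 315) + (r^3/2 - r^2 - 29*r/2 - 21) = -9*r^3/2 + 34*r^2 + 61*r/2 - 336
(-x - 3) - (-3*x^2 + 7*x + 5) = 3*x^2 - 8*x - 8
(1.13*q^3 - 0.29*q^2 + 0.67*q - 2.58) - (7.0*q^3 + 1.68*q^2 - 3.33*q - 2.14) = -5.87*q^3 - 1.97*q^2 + 4.0*q - 0.44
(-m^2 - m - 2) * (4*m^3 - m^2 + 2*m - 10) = -4*m^5 - 3*m^4 - 9*m^3 + 10*m^2 + 6*m + 20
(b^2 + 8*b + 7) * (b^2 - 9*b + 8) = b^4 - b^3 - 57*b^2 + b + 56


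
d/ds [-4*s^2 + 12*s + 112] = 12 - 8*s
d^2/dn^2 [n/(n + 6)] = -12/(n + 6)^3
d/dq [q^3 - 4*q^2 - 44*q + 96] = 3*q^2 - 8*q - 44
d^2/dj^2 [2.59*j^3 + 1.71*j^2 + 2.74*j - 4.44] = 15.54*j + 3.42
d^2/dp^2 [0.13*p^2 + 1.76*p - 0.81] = 0.260000000000000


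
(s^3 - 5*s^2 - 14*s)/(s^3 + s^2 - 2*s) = (s - 7)/(s - 1)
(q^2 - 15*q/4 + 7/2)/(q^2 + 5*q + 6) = (4*q^2 - 15*q + 14)/(4*(q^2 + 5*q + 6))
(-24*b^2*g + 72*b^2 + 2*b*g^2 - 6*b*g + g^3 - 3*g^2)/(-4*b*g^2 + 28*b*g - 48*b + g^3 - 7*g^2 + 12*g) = (6*b + g)/(g - 4)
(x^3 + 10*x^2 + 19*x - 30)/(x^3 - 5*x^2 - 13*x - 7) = (-x^3 - 10*x^2 - 19*x + 30)/(-x^3 + 5*x^2 + 13*x + 7)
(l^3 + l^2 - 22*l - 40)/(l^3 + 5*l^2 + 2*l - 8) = (l - 5)/(l - 1)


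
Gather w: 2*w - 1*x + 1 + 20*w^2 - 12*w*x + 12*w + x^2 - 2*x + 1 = 20*w^2 + w*(14 - 12*x) + x^2 - 3*x + 2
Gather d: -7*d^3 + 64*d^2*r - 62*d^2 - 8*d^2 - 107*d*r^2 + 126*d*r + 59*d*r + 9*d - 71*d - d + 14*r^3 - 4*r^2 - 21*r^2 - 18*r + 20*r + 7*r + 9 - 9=-7*d^3 + d^2*(64*r - 70) + d*(-107*r^2 + 185*r - 63) + 14*r^3 - 25*r^2 + 9*r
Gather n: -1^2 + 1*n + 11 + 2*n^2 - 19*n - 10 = 2*n^2 - 18*n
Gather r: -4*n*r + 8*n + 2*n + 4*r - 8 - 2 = 10*n + r*(4 - 4*n) - 10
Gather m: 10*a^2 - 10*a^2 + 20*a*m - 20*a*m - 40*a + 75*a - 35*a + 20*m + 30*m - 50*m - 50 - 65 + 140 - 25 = 0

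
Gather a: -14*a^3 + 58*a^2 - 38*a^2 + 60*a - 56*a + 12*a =-14*a^3 + 20*a^2 + 16*a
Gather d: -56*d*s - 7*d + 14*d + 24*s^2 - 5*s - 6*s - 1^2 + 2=d*(7 - 56*s) + 24*s^2 - 11*s + 1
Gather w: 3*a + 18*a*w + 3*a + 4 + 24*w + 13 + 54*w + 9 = 6*a + w*(18*a + 78) + 26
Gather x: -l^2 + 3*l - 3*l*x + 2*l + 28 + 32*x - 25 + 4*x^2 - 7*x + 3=-l^2 + 5*l + 4*x^2 + x*(25 - 3*l) + 6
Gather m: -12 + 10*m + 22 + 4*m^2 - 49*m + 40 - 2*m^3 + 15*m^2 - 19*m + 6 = -2*m^3 + 19*m^2 - 58*m + 56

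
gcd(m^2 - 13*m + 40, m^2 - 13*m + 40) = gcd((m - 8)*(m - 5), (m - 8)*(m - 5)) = m^2 - 13*m + 40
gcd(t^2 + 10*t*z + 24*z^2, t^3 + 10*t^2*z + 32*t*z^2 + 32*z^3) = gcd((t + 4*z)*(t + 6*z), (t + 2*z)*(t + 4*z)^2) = t + 4*z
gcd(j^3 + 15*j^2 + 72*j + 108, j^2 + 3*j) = j + 3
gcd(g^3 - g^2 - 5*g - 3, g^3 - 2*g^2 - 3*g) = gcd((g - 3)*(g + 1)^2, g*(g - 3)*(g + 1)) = g^2 - 2*g - 3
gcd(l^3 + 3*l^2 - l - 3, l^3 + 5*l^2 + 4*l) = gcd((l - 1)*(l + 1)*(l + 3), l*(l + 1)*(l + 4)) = l + 1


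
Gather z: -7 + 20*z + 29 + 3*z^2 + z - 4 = 3*z^2 + 21*z + 18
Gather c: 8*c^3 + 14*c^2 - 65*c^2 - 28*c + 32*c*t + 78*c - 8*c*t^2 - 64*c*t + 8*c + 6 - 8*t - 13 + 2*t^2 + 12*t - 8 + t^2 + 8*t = 8*c^3 - 51*c^2 + c*(-8*t^2 - 32*t + 58) + 3*t^2 + 12*t - 15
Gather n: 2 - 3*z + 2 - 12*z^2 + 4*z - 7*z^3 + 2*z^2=-7*z^3 - 10*z^2 + z + 4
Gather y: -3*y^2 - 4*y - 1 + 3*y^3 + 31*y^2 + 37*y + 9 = 3*y^3 + 28*y^2 + 33*y + 8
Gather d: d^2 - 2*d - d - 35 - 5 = d^2 - 3*d - 40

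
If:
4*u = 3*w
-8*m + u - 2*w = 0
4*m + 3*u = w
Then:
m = 0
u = 0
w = 0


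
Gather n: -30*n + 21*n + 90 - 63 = 27 - 9*n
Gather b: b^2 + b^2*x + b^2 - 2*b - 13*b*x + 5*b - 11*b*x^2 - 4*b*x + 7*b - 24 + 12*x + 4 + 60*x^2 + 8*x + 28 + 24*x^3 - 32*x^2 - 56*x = b^2*(x + 2) + b*(-11*x^2 - 17*x + 10) + 24*x^3 + 28*x^2 - 36*x + 8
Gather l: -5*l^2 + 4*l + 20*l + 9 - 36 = -5*l^2 + 24*l - 27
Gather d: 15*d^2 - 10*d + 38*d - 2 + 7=15*d^2 + 28*d + 5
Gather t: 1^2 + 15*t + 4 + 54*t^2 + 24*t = 54*t^2 + 39*t + 5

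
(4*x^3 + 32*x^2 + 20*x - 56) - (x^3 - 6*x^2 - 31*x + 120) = 3*x^3 + 38*x^2 + 51*x - 176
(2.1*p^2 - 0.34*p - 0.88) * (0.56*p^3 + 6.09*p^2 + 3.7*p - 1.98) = 1.176*p^5 + 12.5986*p^4 + 5.2066*p^3 - 10.7752*p^2 - 2.5828*p + 1.7424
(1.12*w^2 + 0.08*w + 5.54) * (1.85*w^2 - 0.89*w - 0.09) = 2.072*w^4 - 0.8488*w^3 + 10.077*w^2 - 4.9378*w - 0.4986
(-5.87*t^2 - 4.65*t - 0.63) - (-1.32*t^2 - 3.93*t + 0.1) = -4.55*t^2 - 0.72*t - 0.73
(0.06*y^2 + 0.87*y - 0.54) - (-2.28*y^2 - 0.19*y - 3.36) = 2.34*y^2 + 1.06*y + 2.82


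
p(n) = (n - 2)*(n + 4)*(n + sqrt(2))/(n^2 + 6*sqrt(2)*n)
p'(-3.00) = -0.15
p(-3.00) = -0.48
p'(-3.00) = -0.15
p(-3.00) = -0.48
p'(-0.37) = 10.14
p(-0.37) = 2.99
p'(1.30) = 1.38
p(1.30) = -0.79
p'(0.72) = 3.11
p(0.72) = -1.95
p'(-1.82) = 0.52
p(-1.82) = -0.28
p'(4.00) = 0.83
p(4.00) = 1.73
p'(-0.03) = 1481.93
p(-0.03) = 43.98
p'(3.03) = 0.85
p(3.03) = 0.92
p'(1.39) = 1.29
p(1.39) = -0.67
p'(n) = (-2*n - 6*sqrt(2))*(n - 2)*(n + 4)*(n + sqrt(2))/(n^2 + 6*sqrt(2)*n)^2 + (n - 2)*(n + 4)/(n^2 + 6*sqrt(2)*n) + (n - 2)*(n + sqrt(2))/(n^2 + 6*sqrt(2)*n) + (n + 4)*(n + sqrt(2))/(n^2 + 6*sqrt(2)*n)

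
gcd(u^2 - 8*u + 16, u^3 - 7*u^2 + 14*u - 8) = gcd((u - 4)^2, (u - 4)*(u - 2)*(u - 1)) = u - 4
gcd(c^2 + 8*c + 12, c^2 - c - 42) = c + 6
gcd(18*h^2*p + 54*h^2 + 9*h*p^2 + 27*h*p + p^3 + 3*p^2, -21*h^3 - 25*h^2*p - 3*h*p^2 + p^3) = 3*h + p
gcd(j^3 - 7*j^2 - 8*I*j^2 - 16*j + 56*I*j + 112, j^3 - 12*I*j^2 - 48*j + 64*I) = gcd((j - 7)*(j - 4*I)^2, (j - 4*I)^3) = j^2 - 8*I*j - 16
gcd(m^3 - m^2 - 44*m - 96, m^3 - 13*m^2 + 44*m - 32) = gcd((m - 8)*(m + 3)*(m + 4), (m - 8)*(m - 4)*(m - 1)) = m - 8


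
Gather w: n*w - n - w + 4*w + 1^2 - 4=-n + w*(n + 3) - 3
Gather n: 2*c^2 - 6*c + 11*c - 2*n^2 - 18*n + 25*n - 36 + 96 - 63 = 2*c^2 + 5*c - 2*n^2 + 7*n - 3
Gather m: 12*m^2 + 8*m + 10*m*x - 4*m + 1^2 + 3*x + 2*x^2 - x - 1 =12*m^2 + m*(10*x + 4) + 2*x^2 + 2*x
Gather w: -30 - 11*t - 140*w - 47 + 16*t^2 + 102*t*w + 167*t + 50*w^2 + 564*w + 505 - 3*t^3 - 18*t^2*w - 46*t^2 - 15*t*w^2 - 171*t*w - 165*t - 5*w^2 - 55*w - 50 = -3*t^3 - 30*t^2 - 9*t + w^2*(45 - 15*t) + w*(-18*t^2 - 69*t + 369) + 378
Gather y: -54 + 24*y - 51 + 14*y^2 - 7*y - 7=14*y^2 + 17*y - 112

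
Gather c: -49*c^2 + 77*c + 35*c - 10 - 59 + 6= -49*c^2 + 112*c - 63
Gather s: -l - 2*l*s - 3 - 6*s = -l + s*(-2*l - 6) - 3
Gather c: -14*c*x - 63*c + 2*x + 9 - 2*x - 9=c*(-14*x - 63)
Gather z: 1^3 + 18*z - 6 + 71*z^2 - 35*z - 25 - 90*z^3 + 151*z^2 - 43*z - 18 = -90*z^3 + 222*z^2 - 60*z - 48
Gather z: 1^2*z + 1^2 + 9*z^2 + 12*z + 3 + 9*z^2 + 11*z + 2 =18*z^2 + 24*z + 6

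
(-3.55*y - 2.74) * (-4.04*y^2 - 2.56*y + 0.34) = 14.342*y^3 + 20.1576*y^2 + 5.8074*y - 0.9316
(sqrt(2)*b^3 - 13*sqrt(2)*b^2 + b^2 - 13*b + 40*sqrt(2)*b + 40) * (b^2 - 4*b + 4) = sqrt(2)*b^5 - 17*sqrt(2)*b^4 + b^4 - 17*b^3 + 96*sqrt(2)*b^3 - 212*sqrt(2)*b^2 + 96*b^2 - 212*b + 160*sqrt(2)*b + 160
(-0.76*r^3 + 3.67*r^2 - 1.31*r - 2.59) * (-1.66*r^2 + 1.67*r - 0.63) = 1.2616*r^5 - 7.3614*r^4 + 8.7823*r^3 - 0.200400000000001*r^2 - 3.5*r + 1.6317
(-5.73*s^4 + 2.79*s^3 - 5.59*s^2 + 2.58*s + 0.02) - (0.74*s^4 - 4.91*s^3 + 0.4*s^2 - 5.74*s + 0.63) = -6.47*s^4 + 7.7*s^3 - 5.99*s^2 + 8.32*s - 0.61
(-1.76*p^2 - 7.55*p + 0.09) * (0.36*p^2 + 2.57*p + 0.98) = -0.6336*p^4 - 7.2412*p^3 - 21.0959*p^2 - 7.1677*p + 0.0882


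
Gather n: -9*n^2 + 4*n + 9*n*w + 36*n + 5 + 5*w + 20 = -9*n^2 + n*(9*w + 40) + 5*w + 25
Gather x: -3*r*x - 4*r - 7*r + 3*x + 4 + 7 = -11*r + x*(3 - 3*r) + 11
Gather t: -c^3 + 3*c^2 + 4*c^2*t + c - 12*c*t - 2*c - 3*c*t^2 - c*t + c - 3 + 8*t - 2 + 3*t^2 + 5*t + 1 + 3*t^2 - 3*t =-c^3 + 3*c^2 + t^2*(6 - 3*c) + t*(4*c^2 - 13*c + 10) - 4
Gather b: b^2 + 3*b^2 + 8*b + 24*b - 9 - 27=4*b^2 + 32*b - 36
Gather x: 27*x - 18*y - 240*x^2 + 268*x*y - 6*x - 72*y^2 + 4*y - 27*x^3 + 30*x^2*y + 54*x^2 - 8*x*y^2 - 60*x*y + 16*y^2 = -27*x^3 + x^2*(30*y - 186) + x*(-8*y^2 + 208*y + 21) - 56*y^2 - 14*y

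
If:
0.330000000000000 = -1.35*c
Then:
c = -0.24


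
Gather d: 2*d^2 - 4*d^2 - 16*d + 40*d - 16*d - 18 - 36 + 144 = -2*d^2 + 8*d + 90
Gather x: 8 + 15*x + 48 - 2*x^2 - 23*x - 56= -2*x^2 - 8*x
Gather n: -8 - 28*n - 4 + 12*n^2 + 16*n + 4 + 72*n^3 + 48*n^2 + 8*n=72*n^3 + 60*n^2 - 4*n - 8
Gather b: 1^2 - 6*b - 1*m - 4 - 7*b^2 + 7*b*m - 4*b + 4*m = -7*b^2 + b*(7*m - 10) + 3*m - 3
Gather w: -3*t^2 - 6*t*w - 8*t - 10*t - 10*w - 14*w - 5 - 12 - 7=-3*t^2 - 18*t + w*(-6*t - 24) - 24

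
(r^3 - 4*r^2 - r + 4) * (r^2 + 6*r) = r^5 + 2*r^4 - 25*r^3 - 2*r^2 + 24*r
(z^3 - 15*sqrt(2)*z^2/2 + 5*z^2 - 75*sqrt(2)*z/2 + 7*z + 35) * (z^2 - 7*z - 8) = z^5 - 15*sqrt(2)*z^4/2 - 2*z^4 - 36*z^3 + 15*sqrt(2)*z^3 - 54*z^2 + 645*sqrt(2)*z^2/2 - 301*z + 300*sqrt(2)*z - 280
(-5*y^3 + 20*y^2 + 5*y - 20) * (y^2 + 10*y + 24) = -5*y^5 - 30*y^4 + 85*y^3 + 510*y^2 - 80*y - 480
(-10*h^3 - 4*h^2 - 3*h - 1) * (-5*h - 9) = 50*h^4 + 110*h^3 + 51*h^2 + 32*h + 9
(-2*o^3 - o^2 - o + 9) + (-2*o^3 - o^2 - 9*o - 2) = -4*o^3 - 2*o^2 - 10*o + 7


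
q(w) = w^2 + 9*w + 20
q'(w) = 2*w + 9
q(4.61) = 82.74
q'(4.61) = 18.22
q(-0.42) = 16.40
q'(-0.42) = 8.16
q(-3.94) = 0.06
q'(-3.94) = 1.12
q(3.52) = 64.07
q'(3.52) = 16.04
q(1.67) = 37.82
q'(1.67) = 12.34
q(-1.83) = 6.88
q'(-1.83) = 5.34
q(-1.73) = 7.42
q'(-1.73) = 5.54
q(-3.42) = 0.92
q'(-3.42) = 2.16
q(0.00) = 20.00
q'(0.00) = 9.00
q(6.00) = 110.00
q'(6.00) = 21.00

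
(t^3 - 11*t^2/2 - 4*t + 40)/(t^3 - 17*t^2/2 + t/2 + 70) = (t - 4)/(t - 7)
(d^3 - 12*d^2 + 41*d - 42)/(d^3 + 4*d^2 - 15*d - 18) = (d^2 - 9*d + 14)/(d^2 + 7*d + 6)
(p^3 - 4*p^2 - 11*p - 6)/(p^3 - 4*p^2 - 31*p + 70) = (p^3 - 4*p^2 - 11*p - 6)/(p^3 - 4*p^2 - 31*p + 70)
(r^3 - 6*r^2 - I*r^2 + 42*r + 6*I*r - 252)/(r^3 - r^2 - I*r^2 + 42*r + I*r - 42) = (r - 6)/(r - 1)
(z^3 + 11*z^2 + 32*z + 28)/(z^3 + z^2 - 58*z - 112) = (z + 2)/(z - 8)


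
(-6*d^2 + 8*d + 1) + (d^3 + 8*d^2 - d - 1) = d^3 + 2*d^2 + 7*d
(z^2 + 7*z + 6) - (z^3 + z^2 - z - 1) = -z^3 + 8*z + 7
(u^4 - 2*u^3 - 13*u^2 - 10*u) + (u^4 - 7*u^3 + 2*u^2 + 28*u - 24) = 2*u^4 - 9*u^3 - 11*u^2 + 18*u - 24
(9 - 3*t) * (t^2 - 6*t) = -3*t^3 + 27*t^2 - 54*t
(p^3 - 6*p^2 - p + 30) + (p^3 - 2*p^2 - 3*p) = 2*p^3 - 8*p^2 - 4*p + 30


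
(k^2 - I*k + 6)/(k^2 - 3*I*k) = (k + 2*I)/k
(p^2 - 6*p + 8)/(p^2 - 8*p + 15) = (p^2 - 6*p + 8)/(p^2 - 8*p + 15)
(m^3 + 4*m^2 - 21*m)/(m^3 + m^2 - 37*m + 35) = m*(m - 3)/(m^2 - 6*m + 5)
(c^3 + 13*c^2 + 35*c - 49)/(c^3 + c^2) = (c^3 + 13*c^2 + 35*c - 49)/(c^2*(c + 1))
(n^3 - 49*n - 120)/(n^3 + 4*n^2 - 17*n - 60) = (n - 8)/(n - 4)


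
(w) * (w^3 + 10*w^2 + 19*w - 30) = w^4 + 10*w^3 + 19*w^2 - 30*w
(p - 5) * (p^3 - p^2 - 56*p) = p^4 - 6*p^3 - 51*p^2 + 280*p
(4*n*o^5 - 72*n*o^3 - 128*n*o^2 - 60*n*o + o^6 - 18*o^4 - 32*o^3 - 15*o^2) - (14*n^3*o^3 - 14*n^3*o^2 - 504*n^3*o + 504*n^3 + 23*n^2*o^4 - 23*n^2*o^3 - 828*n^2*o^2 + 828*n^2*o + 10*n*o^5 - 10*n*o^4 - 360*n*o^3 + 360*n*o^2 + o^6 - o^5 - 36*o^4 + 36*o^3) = -14*n^3*o^3 + 14*n^3*o^2 + 504*n^3*o - 504*n^3 - 23*n^2*o^4 + 23*n^2*o^3 + 828*n^2*o^2 - 828*n^2*o - 6*n*o^5 + 10*n*o^4 + 288*n*o^3 - 488*n*o^2 - 60*n*o + o^5 + 18*o^4 - 68*o^3 - 15*o^2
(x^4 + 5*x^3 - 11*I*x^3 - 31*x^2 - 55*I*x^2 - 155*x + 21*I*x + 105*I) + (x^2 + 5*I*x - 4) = x^4 + 5*x^3 - 11*I*x^3 - 30*x^2 - 55*I*x^2 - 155*x + 26*I*x - 4 + 105*I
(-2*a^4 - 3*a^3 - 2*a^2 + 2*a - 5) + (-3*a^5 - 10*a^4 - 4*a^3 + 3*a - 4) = -3*a^5 - 12*a^4 - 7*a^3 - 2*a^2 + 5*a - 9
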